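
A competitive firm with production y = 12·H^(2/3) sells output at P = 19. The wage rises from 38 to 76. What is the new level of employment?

From P·MP_H = w with MP_H = 8·H^(-1/3), the labor demand is H(w) = (152/w)^(3).
At w = 38: H = 64. At w = 76: H = 8.

H* = 8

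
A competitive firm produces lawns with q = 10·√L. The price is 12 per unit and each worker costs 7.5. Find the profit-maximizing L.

MP_L = (1/2)·10·L^(-1/2) = 5·L^(-1/2).
Profit maximization for a price taker requires P·MP_L = w: 12·5·L^(-1/2) = 7.5.
So L^(-1/2) = 0.125, which gives L = 64.

L* = 64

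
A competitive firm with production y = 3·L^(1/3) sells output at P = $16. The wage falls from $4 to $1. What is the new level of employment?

L* = 64

From P·MP_L = w with MP_L = L^(-2/3), the labor demand is L(w) = (16/w)^(3/2).
At w = 4: L = 8. At w = 1: L = 64.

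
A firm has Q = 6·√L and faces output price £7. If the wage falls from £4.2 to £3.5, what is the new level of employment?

From P·MP_L = w with MP_L = 3·L^(-1/2), the labor demand is L(w) = (21/w)^(2).
At w = 4.2: L = 25. At w = 3.5: L = 36.

L* = 36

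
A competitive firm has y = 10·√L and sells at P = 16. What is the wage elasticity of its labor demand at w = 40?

ε = -2

MP_L = (1/2)·10·L^(-1/2), so P·MP_L = w gives 80·L^(-1/2) = w.
Solving, L(w) = (80/w)^(2). This is a constant-elasticity form: L ∝ w^(−2), so ε = −2.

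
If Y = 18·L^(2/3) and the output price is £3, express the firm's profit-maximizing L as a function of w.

MP_L = (2/3)·18·L^(-1/3) = 12·L^(-1/3).
Setting P·MP_L = w: 36·L^(-1/3) = w.
Solving for L: L^(-1/3) = w/36, so L = (36/w)^(3).

L(w) = 46656/w³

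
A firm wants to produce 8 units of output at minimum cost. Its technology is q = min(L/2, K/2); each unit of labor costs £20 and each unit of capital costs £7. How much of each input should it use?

L* = 16, K* = 16

With a fixed-proportions technology, the cost-minimizing bundle uses no slack in either input: L/2 = K/2 = q.
So L = 2·8 = 16 and K = 2·8 = 16.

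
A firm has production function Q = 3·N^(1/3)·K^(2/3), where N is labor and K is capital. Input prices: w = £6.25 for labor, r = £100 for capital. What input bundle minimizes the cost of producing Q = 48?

N* = 64, K* = 8

Cost minimization requires the marginal rate of technical substitution to equal the input-price ratio: MP_N/MP_K = w/r.
Here MP_N/MP_K = (1/3)·(K/N)/(2/3) = 0.5·(K/N). Setting this equal to 6.25/100 = 0.0625 gives K = 0.125N.
Substituting into Q = 48: 3·N^(1/3)·(0.125N)^(2/3) = 48.
Solving, N = 64 and K = 8.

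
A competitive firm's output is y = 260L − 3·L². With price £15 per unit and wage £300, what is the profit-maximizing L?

The marginal product of L is MP_L = 260 − 6L.
A price-taking firm hires until the value of the marginal product equals the wage: P·MP_L = w, so 15·(260 − 6L) = 300.
Then 260 − 6L = 20, giving L = 40.

L* = 40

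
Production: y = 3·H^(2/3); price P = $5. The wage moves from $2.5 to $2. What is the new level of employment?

H* = 125

From P·MP_H = w with MP_H = 2·H^(-1/3), the labor demand is H(w) = (10/w)^(3).
At w = 2.5: H = 64. At w = 2: H = 125.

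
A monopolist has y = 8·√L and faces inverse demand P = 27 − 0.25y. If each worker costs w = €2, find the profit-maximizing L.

L* = 36

Marginal revenue from the inverse demand is MR = 27 − 0.5y.
The marginal product is MP_L = 4·L^(-1/2).
A monopolist hires until marginal revenue product equals the wage: MR·MP_L = w.
At L, y = 8·√L. Substituting and solving: (27 − 4·√L)·4·L^(-1/2) = 2 gives L = 36.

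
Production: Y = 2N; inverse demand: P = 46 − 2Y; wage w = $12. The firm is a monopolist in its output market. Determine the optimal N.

Marginal revenue from the inverse demand is MR = 46 − 4Y.
The marginal product is MP_N = 2.
A monopolist hires until marginal revenue product equals the wage: MR·MP_N = w.
(46 − 8N)·2 = 12, so N = 5.

N* = 5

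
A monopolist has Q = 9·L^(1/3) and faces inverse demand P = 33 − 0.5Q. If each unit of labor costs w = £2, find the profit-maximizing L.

Marginal revenue from the inverse demand is MR = 33 − Q.
The marginal product is MP_L = 3·L^(-2/3).
A monopolist hires until marginal revenue product equals the wage: MR·MP_L = w.
At L, Q = 9·L^(1/3). Substituting and solving: (33 − 9·L^(1/3))·3·L^(-2/3) = 2 gives L = 27.

L* = 27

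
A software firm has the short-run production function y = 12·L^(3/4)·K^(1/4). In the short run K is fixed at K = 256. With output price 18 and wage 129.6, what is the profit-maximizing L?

L* = 625

With K = 256, MP_L = (3/4)·12·L^(-1/4)·256^(1/4) = 36·L^(-1/4).
Profit maximization for a price taker requires P·MP_L = w: 18·36·L^(-1/4) = 129.6.
So L^(-1/4) = 0.2, which gives L = 625.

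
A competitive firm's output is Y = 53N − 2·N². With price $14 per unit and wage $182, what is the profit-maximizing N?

N* = 10

The marginal product of N is MP_N = 53 − 4N.
A price-taking firm hires until the value of the marginal product equals the wage: P·MP_N = w, so 14·(53 − 4N) = 182.
Then 53 − 4N = 13, giving N = 10.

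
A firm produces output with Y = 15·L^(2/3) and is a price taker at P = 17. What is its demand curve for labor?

L(w) = 4913000/w³

MP_L = (2/3)·15·L^(-1/3) = 10·L^(-1/3).
Setting P·MP_L = w: 170·L^(-1/3) = w.
Solving for L: L^(-1/3) = w/170, so L = (170/w)^(3).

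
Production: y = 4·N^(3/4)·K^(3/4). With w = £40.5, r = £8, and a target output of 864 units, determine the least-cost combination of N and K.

Cost minimization requires the marginal rate of technical substitution to equal the input-price ratio: MP_N/MP_K = w/r.
Here MP_N/MP_K = (3/4)·(K/N)/(3/4) = (K/N). Setting this equal to 40.5/8 = 5.0625 gives K = 5.0625N.
Substituting into y = 864: 4·N^(3/4)·(5.0625N)^(3/4) = 864.
Solving, N = 16 and K = 81.

N* = 16, K* = 81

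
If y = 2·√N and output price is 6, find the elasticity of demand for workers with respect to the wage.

ε = -2

MP_N = (1/2)·2·N^(-1/2), so P·MP_N = w gives 6·N^(-1/2) = w.
Solving, N(w) = (6/w)^(2). This is a constant-elasticity form: N ∝ w^(−2), so ε = −2.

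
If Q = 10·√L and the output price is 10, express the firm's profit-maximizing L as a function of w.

MP_L = (1/2)·10·L^(-1/2) = 5·L^(-1/2).
Setting P·MP_L = w: 50·L^(-1/2) = w.
Solving for L: L^(-1/2) = w/50, so L = (50/w)^(2).

L(w) = 2500/w²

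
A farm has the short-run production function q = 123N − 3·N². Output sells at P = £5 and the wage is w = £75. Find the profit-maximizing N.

N* = 18

The marginal product of N is MP_N = 123 − 6N.
A price-taking firm hires until the value of the marginal product equals the wage: P·MP_N = w, so 5·(123 − 6N) = 75.
Then 123 − 6N = 15, giving N = 18.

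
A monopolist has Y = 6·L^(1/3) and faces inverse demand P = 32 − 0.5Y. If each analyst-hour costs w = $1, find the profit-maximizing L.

L* = 64

Marginal revenue from the inverse demand is MR = 32 − Y.
The marginal product is MP_L = 2·L^(-2/3).
A monopolist hires until marginal revenue product equals the wage: MR·MP_L = w.
At L, Y = 6·L^(1/3). Substituting and solving: (32 − 6·L^(1/3))·2·L^(-2/3) = 1 gives L = 64.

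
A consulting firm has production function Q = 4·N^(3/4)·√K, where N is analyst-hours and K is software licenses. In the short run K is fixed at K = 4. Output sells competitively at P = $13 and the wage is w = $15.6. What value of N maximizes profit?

With K = 4, MP_N = (3/4)·4·N^(-1/4)·4^(1/2) = 6·N^(-1/4).
Profit maximization for a price taker requires P·MP_N = w: 13·6·N^(-1/4) = 15.6.
So N^(-1/4) = 0.2, which gives N = 625.

N* = 625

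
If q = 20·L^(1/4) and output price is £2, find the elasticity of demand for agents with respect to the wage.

MP_L = (1/4)·20·L^(-3/4), so P·MP_L = w gives 10·L^(-3/4) = w.
Solving, L(w) = (10/w)^(4/3). This is a constant-elasticity form: L ∝ w^(−4/3), so ε = −4/3.

ε = -4/3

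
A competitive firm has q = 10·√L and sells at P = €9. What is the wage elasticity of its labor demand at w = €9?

MP_L = (1/2)·10·L^(-1/2), so P·MP_L = w gives 45·L^(-1/2) = w.
Solving, L(w) = (45/w)^(2). This is a constant-elasticity form: L ∝ w^(−2), so ε = −2.

ε = -2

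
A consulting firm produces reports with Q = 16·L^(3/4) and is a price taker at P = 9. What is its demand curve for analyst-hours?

L(w) = (108/w)^(4)

MP_L = (3/4)·16·L^(-1/4) = 12·L^(-1/4).
Setting P·MP_L = w: 108·L^(-1/4) = w.
Solving for L: L^(-1/4) = w/108, so L = (108/w)^(4).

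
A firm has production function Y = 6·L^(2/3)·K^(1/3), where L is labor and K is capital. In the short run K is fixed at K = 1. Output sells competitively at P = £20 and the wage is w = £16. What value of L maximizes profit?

L* = 125

With K = 1, MP_L = (2/3)·6·L^(-1/3)·1^(1/3) = 4·L^(-1/3).
Profit maximization for a price taker requires P·MP_L = w: 20·4·L^(-1/3) = 16.
So L^(-1/3) = 0.2, which gives L = 125.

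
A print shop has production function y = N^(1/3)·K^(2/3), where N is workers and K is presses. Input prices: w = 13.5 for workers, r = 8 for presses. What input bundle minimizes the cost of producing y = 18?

Cost minimization requires the marginal rate of technical substitution to equal the input-price ratio: MP_N/MP_K = w/r.
Here MP_N/MP_K = (1/3)·(K/N)/(2/3) = 0.5·(K/N). Setting this equal to 13.5/8 = 1.6875 gives K = 3.375N.
Substituting into y = 18: N^(1/3)·(3.375N)^(2/3) = 18.
Solving, N = 8 and K = 27.

N* = 8, K* = 27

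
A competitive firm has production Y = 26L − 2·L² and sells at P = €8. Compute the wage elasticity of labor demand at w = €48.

ε = -0.3

From P·MP_L = w with MP_L = 26 − 4L, labor demand is L(w) = (26 − w/8)/4.
dL/dw = −1/(32) = -0.03125.
At w = 48, L = 5, so ε = (dL/dw)·(w/L) = (-0.03125)·(48/5) = -0.3.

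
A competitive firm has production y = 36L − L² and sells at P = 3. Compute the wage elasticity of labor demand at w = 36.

ε = -0.5

From P·MP_L = w with MP_L = 36 − 2L, labor demand is L(w) = (36 − w/3)/2.
dL/dw = −1/(6) = -1/6.
At w = 36, L = 12, so ε = (dL/dw)·(w/L) = (-1/6)·(36/12) = -0.5.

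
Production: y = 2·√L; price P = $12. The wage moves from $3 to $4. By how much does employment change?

From P·MP_L = w with MP_L = L^(-1/2), the labor demand is L(w) = (12/w)^(2).
At w = 3: L = 16. At w = 4: L = 9.
ΔL = 9 − 16 = -7.

ΔL = -7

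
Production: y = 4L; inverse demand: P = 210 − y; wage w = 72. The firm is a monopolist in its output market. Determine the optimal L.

Marginal revenue from the inverse demand is MR = 210 − 2y.
The marginal product is MP_L = 4.
A monopolist hires until marginal revenue product equals the wage: MR·MP_L = w.
(210 − 8L)·4 = 72, so L = 24.

L* = 24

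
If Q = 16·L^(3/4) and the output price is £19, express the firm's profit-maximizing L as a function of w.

L(w) = (228/w)^(4)

MP_L = (3/4)·16·L^(-1/4) = 12·L^(-1/4).
Setting P·MP_L = w: 228·L^(-1/4) = w.
Solving for L: L^(-1/4) = w/228, so L = (228/w)^(4).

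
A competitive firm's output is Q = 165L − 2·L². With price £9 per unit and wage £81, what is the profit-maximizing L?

L* = 39

The marginal product of L is MP_L = 165 − 4L.
A price-taking firm hires until the value of the marginal product equals the wage: P·MP_L = w, so 9·(165 − 4L) = 81.
Then 165 − 4L = 9, giving L = 39.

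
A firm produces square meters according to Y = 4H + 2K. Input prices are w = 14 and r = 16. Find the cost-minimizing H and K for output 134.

H* = 33.5, K* = 0

The inputs are perfect substitutes, so the firm uses whichever has the lower cost per unit of output.
Cost per unit of output via H is w/4 = 3.5; via K it is r/2 = 8. H is cheaper.
Producing Y = 134 with H alone: H = 33.5, K = 0.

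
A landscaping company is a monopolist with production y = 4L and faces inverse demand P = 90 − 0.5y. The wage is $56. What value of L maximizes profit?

Marginal revenue from the inverse demand is MR = 90 − y.
The marginal product is MP_L = 4.
A monopolist hires until marginal revenue product equals the wage: MR·MP_L = w.
(90 − 4L)·4 = 56, so L = 19.

L* = 19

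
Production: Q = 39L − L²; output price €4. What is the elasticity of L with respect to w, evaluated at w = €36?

From P·MP_L = w with MP_L = 39 − 2L, labor demand is L(w) = (39 − w/4)/2.
dL/dw = −1/(8) = -0.125.
At w = 36, L = 15, so ε = (dL/dw)·(w/L) = (-0.125)·(36/15) = -0.3.

ε = -0.3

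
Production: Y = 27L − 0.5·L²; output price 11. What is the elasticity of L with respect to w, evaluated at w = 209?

From P·MP_L = w with MP_L = 27 − L, labor demand is L(w) = 27 − w/11.
dL/dw = −1/(11) = -1/11.
At w = 209, L = 8, so ε = (dL/dw)·(w/L) = (-1/11)·(209/8) = -2.375.

ε = -2.375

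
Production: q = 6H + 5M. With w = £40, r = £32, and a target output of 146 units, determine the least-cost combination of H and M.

H* = 0, M* = 29.2

The inputs are perfect substitutes, so the firm uses whichever has the lower cost per unit of output.
Cost per unit of output via H is w/6 = 20/3; via M it is r/5 = 6.4. M is cheaper.
Producing q = 146 with M alone: H = 0, M = 29.2.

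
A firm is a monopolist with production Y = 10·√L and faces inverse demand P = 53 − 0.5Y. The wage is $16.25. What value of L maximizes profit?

L* = 16

Marginal revenue from the inverse demand is MR = 53 − Y.
The marginal product is MP_L = 5·L^(-1/2).
A monopolist hires until marginal revenue product equals the wage: MR·MP_L = w.
At L, Y = 10·√L. Substituting and solving: (53 − 10·√L)·5·L^(-1/2) = 16.25 gives L = 16.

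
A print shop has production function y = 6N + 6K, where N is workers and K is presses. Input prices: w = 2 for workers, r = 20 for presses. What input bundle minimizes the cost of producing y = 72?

N* = 12, K* = 0

The inputs are perfect substitutes, so the firm uses whichever has the lower cost per unit of output.
Cost per unit of output via N is w/6 = 1/3; via K it is r/6 = 10/3. N is cheaper.
Producing y = 72 with N alone: N = 12, K = 0.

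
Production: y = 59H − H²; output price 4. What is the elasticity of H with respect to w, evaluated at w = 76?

ε = -0.475

From P·MP_H = w with MP_H = 59 − 2H, labor demand is H(w) = (59 − w/4)/2.
dH/dw = −1/(8) = -0.125.
At w = 76, H = 20, so ε = (dH/dw)·(w/H) = (-0.125)·(76/20) = -0.475.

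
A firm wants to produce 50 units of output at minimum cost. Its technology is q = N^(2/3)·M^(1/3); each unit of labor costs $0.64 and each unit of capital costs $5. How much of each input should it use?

N* = 125, M* = 8

Cost minimization requires the marginal rate of technical substitution to equal the input-price ratio: MP_N/MP_M = w/r.
Here MP_N/MP_M = (2/3)·(M/N)/(1/3) = 2·(M/N). Setting this equal to 0.64/5 = 0.128 gives M = 0.064N.
Substituting into q = 50: N^(2/3)·(0.064N)^(1/3) = 50.
Solving, N = 125 and M = 8.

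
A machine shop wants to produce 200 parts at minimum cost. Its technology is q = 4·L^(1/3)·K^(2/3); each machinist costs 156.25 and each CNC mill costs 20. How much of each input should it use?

L* = 8, K* = 125

Cost minimization requires the marginal rate of technical substitution to equal the input-price ratio: MP_L/MP_K = w/r.
Here MP_L/MP_K = (1/3)·(K/L)/(2/3) = 0.5·(K/L). Setting this equal to 156.25/20 = 7.8125 gives K = 15.625L.
Substituting into q = 200: 4·L^(1/3)·(15.625L)^(2/3) = 200.
Solving, L = 8 and K = 125.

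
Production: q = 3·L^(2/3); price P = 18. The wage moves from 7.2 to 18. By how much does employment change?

ΔL = -117

From P·MP_L = w with MP_L = 2·L^(-1/3), the labor demand is L(w) = (36/w)^(3).
At w = 7.2: L = 125. At w = 18: L = 8.
ΔL = 8 − 125 = -117.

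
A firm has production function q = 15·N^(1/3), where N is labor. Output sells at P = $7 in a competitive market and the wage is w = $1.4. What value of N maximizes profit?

MP_N = (1/3)·15·N^(-2/3) = 5·N^(-2/3).
Profit maximization for a price taker requires P·MP_N = w: 7·5·N^(-2/3) = 1.4.
So N^(-2/3) = 0.04, which gives N = 125.

N* = 125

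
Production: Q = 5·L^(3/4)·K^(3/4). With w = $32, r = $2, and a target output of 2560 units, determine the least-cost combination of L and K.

Cost minimization requires the marginal rate of technical substitution to equal the input-price ratio: MP_L/MP_K = w/r.
Here MP_L/MP_K = (3/4)·(K/L)/(3/4) = (K/L). Setting this equal to 32/2 = 16 gives K = 16L.
Substituting into Q = 2560: 5·L^(3/4)·(16L)^(3/4) = 2560.
Solving, L = 16 and K = 256.

L* = 16, K* = 256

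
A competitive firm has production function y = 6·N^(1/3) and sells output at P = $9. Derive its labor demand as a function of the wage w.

MP_N = (1/3)·6·N^(-2/3) = 2·N^(-2/3).
Setting P·MP_N = w: 18·N^(-2/3) = w.
Solving for N: N^(-2/3) = w/18, so N = (18/w)^(3/2).

N(w) = (18/w)^(3/2)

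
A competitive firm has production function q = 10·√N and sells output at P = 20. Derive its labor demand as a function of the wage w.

N(w) = 10000/w²

MP_N = (1/2)·10·N^(-1/2) = 5·N^(-1/2).
Setting P·MP_N = w: 100·N^(-1/2) = w.
Solving for N: N^(-1/2) = w/100, so N = (100/w)^(2).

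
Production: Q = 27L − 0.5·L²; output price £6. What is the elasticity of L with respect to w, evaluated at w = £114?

ε = -2.375

From P·MP_L = w with MP_L = 27 − L, labor demand is L(w) = 27 − w/6.
dL/dw = −1/(6) = -1/6.
At w = 114, L = 8, so ε = (dL/dw)·(w/L) = (-1/6)·(114/8) = -2.375.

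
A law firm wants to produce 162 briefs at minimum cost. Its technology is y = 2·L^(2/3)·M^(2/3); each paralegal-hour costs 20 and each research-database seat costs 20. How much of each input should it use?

L* = 27, M* = 27

Cost minimization requires the marginal rate of technical substitution to equal the input-price ratio: MP_L/MP_M = w/r.
Here MP_L/MP_M = (2/3)·(M/L)/(2/3) = (M/L). Setting this equal to 20/20 = 1 gives M = L.
Substituting into y = 162: 2·L^(2/3)·(L)^(2/3) = 162.
Solving, L = 27 and M = 27.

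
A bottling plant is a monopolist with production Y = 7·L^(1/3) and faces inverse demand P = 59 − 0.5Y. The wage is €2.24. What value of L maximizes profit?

Marginal revenue from the inverse demand is MR = 59 − Y.
The marginal product is MP_L = (7/3)·L^(-2/3).
A monopolist hires until marginal revenue product equals the wage: MR·MP_L = w.
At L, Y = 7·L^(1/3). Substituting and solving: (59 − 7·L^(1/3))·(7/3)·L^(-2/3) = 2.24 gives L = 125.

L* = 125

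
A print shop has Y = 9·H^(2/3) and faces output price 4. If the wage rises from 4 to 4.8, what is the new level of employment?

H* = 125

From P·MP_H = w with MP_H = 6·H^(-1/3), the labor demand is H(w) = (24/w)^(3).
At w = 4: H = 216. At w = 4.8: H = 125.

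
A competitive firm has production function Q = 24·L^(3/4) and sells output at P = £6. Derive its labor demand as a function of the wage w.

L(w) = (108/w)^(4)

MP_L = (3/4)·24·L^(-1/4) = 18·L^(-1/4).
Setting P·MP_L = w: 108·L^(-1/4) = w.
Solving for L: L^(-1/4) = w/108, so L = (108/w)^(4).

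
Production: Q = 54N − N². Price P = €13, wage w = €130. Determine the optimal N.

The marginal product of N is MP_N = 54 − 2N.
A price-taking firm hires until the value of the marginal product equals the wage: P·MP_N = w, so 13·(54 − 2N) = 130.
Then 54 − 2N = 10, giving N = 22.

N* = 22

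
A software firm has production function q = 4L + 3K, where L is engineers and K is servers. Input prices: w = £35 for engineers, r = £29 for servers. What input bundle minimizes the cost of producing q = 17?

L* = 4.25, K* = 0

The inputs are perfect substitutes, so the firm uses whichever has the lower cost per unit of output.
Cost per unit of output via L is w/4 = 8.75; via K it is r/3 = 29/3. L is cheaper.
Producing q = 17 with L alone: L = 4.25, K = 0.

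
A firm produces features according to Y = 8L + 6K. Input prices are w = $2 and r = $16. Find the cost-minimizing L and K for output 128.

The inputs are perfect substitutes, so the firm uses whichever has the lower cost per unit of output.
Cost per unit of output via L is w/8 = 0.25; via K it is r/6 = 8/3. L is cheaper.
Producing Y = 128 with L alone: L = 16, K = 0.

L* = 16, K* = 0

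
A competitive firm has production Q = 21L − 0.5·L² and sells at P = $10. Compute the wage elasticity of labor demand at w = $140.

ε = -2

From P·MP_L = w with MP_L = 21 − L, labor demand is L(w) = 21 − w/10.
dL/dw = −1/(10) = -0.1.
At w = 140, L = 7, so ε = (dL/dw)·(w/L) = (-0.1)·(140/7) = -2.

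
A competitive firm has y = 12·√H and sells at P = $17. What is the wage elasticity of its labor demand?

ε = -2

MP_H = (1/2)·12·H^(-1/2), so P·MP_H = w gives 102·H^(-1/2) = w.
Solving, H(w) = (102/w)^(2). This is a constant-elasticity form: H ∝ w^(−2), so ε = −2.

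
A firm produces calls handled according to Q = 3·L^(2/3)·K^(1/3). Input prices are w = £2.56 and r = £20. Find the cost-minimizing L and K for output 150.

Cost minimization requires the marginal rate of technical substitution to equal the input-price ratio: MP_L/MP_K = w/r.
Here MP_L/MP_K = (2/3)·(K/L)/(1/3) = 2·(K/L). Setting this equal to 2.56/20 = 0.128 gives K = 0.064L.
Substituting into Q = 150: 3·L^(2/3)·(0.064L)^(1/3) = 150.
Solving, L = 125 and K = 8.

L* = 125, K* = 8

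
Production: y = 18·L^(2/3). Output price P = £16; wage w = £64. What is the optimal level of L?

MP_L = (2/3)·18·L^(-1/3) = 12·L^(-1/3).
Profit maximization for a price taker requires P·MP_L = w: 16·12·L^(-1/3) = 64.
So L^(-1/3) = 1/3, which gives L = 27.

L* = 27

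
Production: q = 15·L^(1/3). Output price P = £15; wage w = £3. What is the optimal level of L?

MP_L = (1/3)·15·L^(-2/3) = 5·L^(-2/3).
Profit maximization for a price taker requires P·MP_L = w: 15·5·L^(-2/3) = 3.
So L^(-2/3) = 0.04, which gives L = 125.

L* = 125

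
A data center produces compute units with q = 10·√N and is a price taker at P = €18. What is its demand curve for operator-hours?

MP_N = (1/2)·10·N^(-1/2) = 5·N^(-1/2).
Setting P·MP_N = w: 90·N^(-1/2) = w.
Solving for N: N^(-1/2) = w/90, so N = (90/w)^(2).

N(w) = 8100/w²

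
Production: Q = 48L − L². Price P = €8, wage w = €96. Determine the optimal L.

L* = 18

The marginal product of L is MP_L = 48 − 2L.
A price-taking firm hires until the value of the marginal product equals the wage: P·MP_L = w, so 8·(48 − 2L) = 96.
Then 48 − 2L = 12, giving L = 18.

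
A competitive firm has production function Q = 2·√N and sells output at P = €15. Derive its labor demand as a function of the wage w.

N(w) = 225/w²

MP_N = (1/2)·2·N^(-1/2) = N^(-1/2).
Setting P·MP_N = w: 15·N^(-1/2) = w.
Solving for N: N^(-1/2) = w/15, so N = (15/w)^(2).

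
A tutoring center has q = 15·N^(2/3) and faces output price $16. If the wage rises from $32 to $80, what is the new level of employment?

From P·MP_N = w with MP_N = 10·N^(-1/3), the labor demand is N(w) = (160/w)^(3).
At w = 32: N = 125. At w = 80: N = 8.

N* = 8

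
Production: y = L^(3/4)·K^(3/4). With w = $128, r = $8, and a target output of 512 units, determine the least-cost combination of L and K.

Cost minimization requires the marginal rate of technical substitution to equal the input-price ratio: MP_L/MP_K = w/r.
Here MP_L/MP_K = (3/4)·(K/L)/(3/4) = (K/L). Setting this equal to 128/8 = 16 gives K = 16L.
Substituting into y = 512: L^(3/4)·(16L)^(3/4) = 512.
Solving, L = 16 and K = 256.

L* = 16, K* = 256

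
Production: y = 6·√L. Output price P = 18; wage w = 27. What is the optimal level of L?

L* = 4

MP_L = (1/2)·6·L^(-1/2) = 3·L^(-1/2).
Profit maximization for a price taker requires P·MP_L = w: 18·3·L^(-1/2) = 27.
So L^(-1/2) = 0.5, which gives L = 4.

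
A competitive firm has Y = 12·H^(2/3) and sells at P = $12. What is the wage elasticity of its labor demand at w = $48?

ε = -3

MP_H = (2/3)·12·H^(-1/3), so P·MP_H = w gives 96·H^(-1/3) = w.
Solving, H(w) = (96/w)^(3). This is a constant-elasticity form: H ∝ w^(−3), so ε = −3.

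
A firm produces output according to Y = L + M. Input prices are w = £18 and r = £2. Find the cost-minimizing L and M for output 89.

The inputs are perfect substitutes, so the firm uses whichever has the lower cost per unit of output.
Cost per unit of output via L is 18; via M it is 2. M is cheaper.
Producing Y = 89 with M alone: L = 0, M = 89.

L* = 0, M* = 89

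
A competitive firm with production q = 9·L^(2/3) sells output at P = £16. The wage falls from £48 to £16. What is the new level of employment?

L* = 216

From P·MP_L = w with MP_L = 6·L^(-1/3), the labor demand is L(w) = (96/w)^(3).
At w = 48: L = 8. At w = 16: L = 216.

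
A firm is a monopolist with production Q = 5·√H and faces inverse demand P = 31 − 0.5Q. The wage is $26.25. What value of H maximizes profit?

H* = 4

Marginal revenue from the inverse demand is MR = 31 − Q.
The marginal product is MP_H = 2.5·H^(-1/2).
A monopolist hires until marginal revenue product equals the wage: MR·MP_H = w.
At H, Q = 5·√H. Substituting and solving: (31 − 5·√H)·2.5·H^(-1/2) = 26.25 gives H = 4.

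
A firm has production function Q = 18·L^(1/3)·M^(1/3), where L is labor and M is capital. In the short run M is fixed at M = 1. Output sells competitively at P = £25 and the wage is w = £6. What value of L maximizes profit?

L* = 125

With M = 1, MP_L = (1/3)·18·L^(-2/3)·1^(1/3) = 6·L^(-2/3).
Profit maximization for a price taker requires P·MP_L = w: 25·6·L^(-2/3) = 6.
So L^(-2/3) = 0.04, which gives L = 125.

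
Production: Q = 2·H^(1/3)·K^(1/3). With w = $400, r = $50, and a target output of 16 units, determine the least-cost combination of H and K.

Cost minimization requires the marginal rate of technical substitution to equal the input-price ratio: MP_H/MP_K = w/r.
Here MP_H/MP_K = (1/3)·(K/H)/(1/3) = (K/H). Setting this equal to 400/50 = 8 gives K = 8H.
Substituting into Q = 16: 2·H^(1/3)·(8H)^(1/3) = 16.
Solving, H = 8 and K = 64.

H* = 8, K* = 64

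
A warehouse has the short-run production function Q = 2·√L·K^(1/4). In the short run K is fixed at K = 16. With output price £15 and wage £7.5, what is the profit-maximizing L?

With K = 16, MP_L = (1/2)·2·L^(-1/2)·16^(1/4) = 2·L^(-1/2).
Profit maximization for a price taker requires P·MP_L = w: 15·2·L^(-1/2) = 7.5.
So L^(-1/2) = 0.25, which gives L = 16.

L* = 16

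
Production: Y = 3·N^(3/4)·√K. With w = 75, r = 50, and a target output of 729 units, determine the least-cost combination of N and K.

N* = 81, K* = 81

Cost minimization requires the marginal rate of technical substitution to equal the input-price ratio: MP_N/MP_K = w/r.
Here MP_N/MP_K = (3/4)·(K/N)/(1/2) = 1.5·(K/N). Setting this equal to 75/50 = 1.5 gives K = N.
Substituting into Y = 729: 3·N^(3/4)·(N)^(1/2) = 729.
Solving, N = 81 and K = 81.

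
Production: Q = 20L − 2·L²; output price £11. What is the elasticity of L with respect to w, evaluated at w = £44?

From P·MP_L = w with MP_L = 20 − 4L, labor demand is L(w) = (20 − w/11)/4.
dL/dw = −1/(44) = -1/44.
At w = 44, L = 4, so ε = (dL/dw)·(w/L) = (-1/44)·(44/4) = -0.25.

ε = -0.25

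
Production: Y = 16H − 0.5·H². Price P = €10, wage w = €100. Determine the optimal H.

H* = 6

The marginal product of H is MP_H = 16 − H.
A price-taking firm hires until the value of the marginal product equals the wage: P·MP_H = w, so 10·(16 − H) = 100.
Then 16 − H = 10, giving H = 6.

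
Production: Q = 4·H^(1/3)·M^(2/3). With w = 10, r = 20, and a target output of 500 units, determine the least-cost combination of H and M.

Cost minimization requires the marginal rate of technical substitution to equal the input-price ratio: MP_H/MP_M = w/r.
Here MP_H/MP_M = (1/3)·(M/H)/(2/3) = 0.5·(M/H). Setting this equal to 10/20 = 0.5 gives M = H.
Substituting into Q = 500: 4·H^(1/3)·(H)^(2/3) = 500.
Solving, H = 125 and M = 125.

H* = 125, M* = 125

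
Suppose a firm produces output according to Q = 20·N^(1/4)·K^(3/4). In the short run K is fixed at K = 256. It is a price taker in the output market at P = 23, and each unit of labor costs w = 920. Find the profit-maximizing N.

With K = 256, MP_N = (1/4)·20·N^(-3/4)·256^(3/4) = 320·N^(-3/4).
Profit maximization for a price taker requires P·MP_N = w: 23·320·N^(-3/4) = 920.
So N^(-3/4) = 0.125, which gives N = 16.

N* = 16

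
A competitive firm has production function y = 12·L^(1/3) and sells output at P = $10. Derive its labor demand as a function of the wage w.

L(w) = (40/w)^(3/2)

MP_L = (1/3)·12·L^(-2/3) = 4·L^(-2/3).
Setting P·MP_L = w: 40·L^(-2/3) = w.
Solving for L: L^(-2/3) = w/40, so L = (40/w)^(3/2).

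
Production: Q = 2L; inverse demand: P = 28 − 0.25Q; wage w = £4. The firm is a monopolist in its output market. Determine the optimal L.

Marginal revenue from the inverse demand is MR = 28 − 0.5Q.
The marginal product is MP_L = 2.
A monopolist hires until marginal revenue product equals the wage: MR·MP_L = w.
(28 − L)·2 = 4, so L = 26.

L* = 26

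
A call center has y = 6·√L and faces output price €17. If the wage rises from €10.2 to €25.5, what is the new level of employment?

L* = 4

From P·MP_L = w with MP_L = 3·L^(-1/2), the labor demand is L(w) = (51/w)^(2).
At w = 10.2: L = 25. At w = 25.5: L = 4.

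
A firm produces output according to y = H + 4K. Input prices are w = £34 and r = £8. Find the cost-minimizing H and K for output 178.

The inputs are perfect substitutes, so the firm uses whichever has the lower cost per unit of output.
Cost per unit of output via H is 34; via K it is 2. K is cheaper.
Producing y = 178 with K alone: H = 0, K = 44.5.

H* = 0, K* = 44.5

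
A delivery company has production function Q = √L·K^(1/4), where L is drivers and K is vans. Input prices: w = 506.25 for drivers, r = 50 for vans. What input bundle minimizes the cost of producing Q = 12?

L* = 16, K* = 81

Cost minimization requires the marginal rate of technical substitution to equal the input-price ratio: MP_L/MP_K = w/r.
Here MP_L/MP_K = (1/2)·(K/L)/(1/4) = 2·(K/L). Setting this equal to 506.25/50 = 10.125 gives K = 5.0625L.
Substituting into Q = 12: L^(1/2)·(5.0625L)^(1/4) = 12.
Solving, L = 16 and K = 81.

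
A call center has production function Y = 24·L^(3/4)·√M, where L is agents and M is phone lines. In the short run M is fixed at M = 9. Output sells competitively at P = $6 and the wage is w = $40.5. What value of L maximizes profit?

L* = 4096

With M = 9, MP_L = (3/4)·24·L^(-1/4)·9^(1/2) = 54·L^(-1/4).
Profit maximization for a price taker requires P·MP_L = w: 6·54·L^(-1/4) = 40.5.
So L^(-1/4) = 0.125, which gives L = 4096.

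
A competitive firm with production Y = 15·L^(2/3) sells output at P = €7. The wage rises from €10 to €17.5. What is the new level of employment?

From P·MP_L = w with MP_L = 10·L^(-1/3), the labor demand is L(w) = (70/w)^(3).
At w = 10: L = 343. At w = 17.5: L = 64.

L* = 64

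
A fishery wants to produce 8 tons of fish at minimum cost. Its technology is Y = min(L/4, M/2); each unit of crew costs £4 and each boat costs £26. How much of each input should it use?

L* = 32, M* = 16

With a fixed-proportions technology, the cost-minimizing bundle uses no slack in either input: L/4 = M/2 = Y.
So L = 4·8 = 32 and M = 2·8 = 16.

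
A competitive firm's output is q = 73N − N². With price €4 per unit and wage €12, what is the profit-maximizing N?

The marginal product of N is MP_N = 73 − 2N.
A price-taking firm hires until the value of the marginal product equals the wage: P·MP_N = w, so 4·(73 − 2N) = 12.
Then 73 − 2N = 3, giving N = 35.

N* = 35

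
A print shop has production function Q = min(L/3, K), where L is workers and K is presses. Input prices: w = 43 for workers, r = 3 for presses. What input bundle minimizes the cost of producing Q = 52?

L* = 156, K* = 52

With a fixed-proportions technology, the cost-minimizing bundle uses no slack in either input: L/3 = K = Q.
So L = 3·52 = 156 and K = 52.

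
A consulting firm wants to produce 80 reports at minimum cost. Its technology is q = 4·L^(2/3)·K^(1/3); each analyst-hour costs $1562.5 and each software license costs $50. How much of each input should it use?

L* = 8, K* = 125

Cost minimization requires the marginal rate of technical substitution to equal the input-price ratio: MP_L/MP_K = w/r.
Here MP_L/MP_K = (2/3)·(K/L)/(1/3) = 2·(K/L). Setting this equal to 1562.5/50 = 31.25 gives K = 15.625L.
Substituting into q = 80: 4·L^(2/3)·(15.625L)^(1/3) = 80.
Solving, L = 8 and K = 125.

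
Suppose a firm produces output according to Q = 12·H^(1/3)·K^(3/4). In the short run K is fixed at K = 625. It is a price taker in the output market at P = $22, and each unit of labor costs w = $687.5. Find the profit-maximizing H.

With K = 625, MP_H = (1/3)·12·H^(-2/3)·625^(3/4) = 500·H^(-2/3).
Profit maximization for a price taker requires P·MP_H = w: 22·500·H^(-2/3) = 687.5.
So H^(-2/3) = 0.0625, which gives H = 64.

H* = 64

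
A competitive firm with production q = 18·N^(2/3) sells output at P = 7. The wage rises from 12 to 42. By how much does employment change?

ΔN = -335

From P·MP_N = w with MP_N = 12·N^(-1/3), the labor demand is N(w) = (84/w)^(3).
At w = 12: N = 343. At w = 42: N = 8.
ΔN = 8 − 343 = -335.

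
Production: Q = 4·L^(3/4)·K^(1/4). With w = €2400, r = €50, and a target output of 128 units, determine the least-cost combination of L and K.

L* = 16, K* = 256

Cost minimization requires the marginal rate of technical substitution to equal the input-price ratio: MP_L/MP_K = w/r.
Here MP_L/MP_K = (3/4)·(K/L)/(1/4) = 3·(K/L). Setting this equal to 2400/50 = 48 gives K = 16L.
Substituting into Q = 128: 4·L^(3/4)·(16L)^(1/4) = 128.
Solving, L = 16 and K = 256.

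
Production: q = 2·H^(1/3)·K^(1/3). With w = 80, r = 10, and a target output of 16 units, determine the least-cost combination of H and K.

Cost minimization requires the marginal rate of technical substitution to equal the input-price ratio: MP_H/MP_K = w/r.
Here MP_H/MP_K = (1/3)·(K/H)/(1/3) = (K/H). Setting this equal to 80/10 = 8 gives K = 8H.
Substituting into q = 16: 2·H^(1/3)·(8H)^(1/3) = 16.
Solving, H = 8 and K = 64.

H* = 8, K* = 64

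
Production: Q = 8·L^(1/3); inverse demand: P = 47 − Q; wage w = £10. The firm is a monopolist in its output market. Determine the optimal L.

Marginal revenue from the inverse demand is MR = 47 − 2Q.
The marginal product is MP_L = (8/3)·L^(-2/3).
A monopolist hires until marginal revenue product equals the wage: MR·MP_L = w.
At L, Q = 8·L^(1/3). Substituting and solving: (47 − 16·L^(1/3))·(8/3)·L^(-2/3) = 10 gives L = 8.

L* = 8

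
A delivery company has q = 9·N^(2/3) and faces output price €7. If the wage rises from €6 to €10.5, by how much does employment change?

From P·MP_N = w with MP_N = 6·N^(-1/3), the labor demand is N(w) = (42/w)^(3).
At w = 6: N = 343. At w = 10.5: N = 64.
ΔN = 64 − 343 = -279.

ΔN = -279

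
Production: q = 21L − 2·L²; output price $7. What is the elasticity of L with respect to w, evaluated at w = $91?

ε = -1.625

From P·MP_L = w with MP_L = 21 − 4L, labor demand is L(w) = (21 − w/7)/4.
dL/dw = −1/(28) = -1/28.
At w = 91, L = 2, so ε = (dL/dw)·(w/L) = (-1/28)·(91/2) = -1.625.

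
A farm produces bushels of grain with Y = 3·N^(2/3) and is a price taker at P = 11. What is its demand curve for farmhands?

MP_N = (2/3)·3·N^(-1/3) = 2·N^(-1/3).
Setting P·MP_N = w: 22·N^(-1/3) = w.
Solving for N: N^(-1/3) = w/22, so N = (22/w)^(3).

N(w) = 10648/w³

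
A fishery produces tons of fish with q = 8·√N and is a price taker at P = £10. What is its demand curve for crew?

MP_N = (1/2)·8·N^(-1/2) = 4·N^(-1/2).
Setting P·MP_N = w: 40·N^(-1/2) = w.
Solving for N: N^(-1/2) = w/40, so N = (40/w)^(2).

N(w) = 1600/w²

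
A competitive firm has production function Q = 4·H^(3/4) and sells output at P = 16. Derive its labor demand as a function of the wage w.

H(w) = 5308416/w^(4)

MP_H = (3/4)·4·H^(-1/4) = 3·H^(-1/4).
Setting P·MP_H = w: 48·H^(-1/4) = w.
Solving for H: H^(-1/4) = w/48, so H = (48/w)^(4).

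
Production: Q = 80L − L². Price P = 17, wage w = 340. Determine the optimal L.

The marginal product of L is MP_L = 80 − 2L.
A price-taking firm hires until the value of the marginal product equals the wage: P·MP_L = w, so 17·(80 − 2L) = 340.
Then 80 − 2L = 20, giving L = 30.

L* = 30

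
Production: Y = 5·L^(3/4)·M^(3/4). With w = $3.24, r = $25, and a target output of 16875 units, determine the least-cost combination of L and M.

Cost minimization requires the marginal rate of technical substitution to equal the input-price ratio: MP_L/MP_M = w/r.
Here MP_L/MP_M = (3/4)·(M/L)/(3/4) = (M/L). Setting this equal to 3.24/25 = 0.1296 gives M = 0.1296L.
Substituting into Y = 16875: 5·L^(3/4)·(0.1296L)^(3/4) = 16875.
Solving, L = 625 and M = 81.

L* = 625, M* = 81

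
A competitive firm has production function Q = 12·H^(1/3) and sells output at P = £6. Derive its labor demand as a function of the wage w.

MP_H = (1/3)·12·H^(-2/3) = 4·H^(-2/3).
Setting P·MP_H = w: 24·H^(-2/3) = w.
Solving for H: H^(-2/3) = w/24, so H = (24/w)^(3/2).

H(w) = (24/w)^(3/2)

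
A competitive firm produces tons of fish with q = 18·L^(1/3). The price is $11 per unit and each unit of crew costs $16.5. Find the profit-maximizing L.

MP_L = (1/3)·18·L^(-2/3) = 6·L^(-2/3).
Profit maximization for a price taker requires P·MP_L = w: 11·6·L^(-2/3) = 16.5.
So L^(-2/3) = 0.25, which gives L = 8.

L* = 8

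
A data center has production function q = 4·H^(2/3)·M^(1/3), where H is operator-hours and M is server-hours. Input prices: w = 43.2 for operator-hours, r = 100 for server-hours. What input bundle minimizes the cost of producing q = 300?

Cost minimization requires the marginal rate of technical substitution to equal the input-price ratio: MP_H/MP_M = w/r.
Here MP_H/MP_M = (2/3)·(M/H)/(1/3) = 2·(M/H). Setting this equal to 43.2/100 = 0.432 gives M = 0.216H.
Substituting into q = 300: 4·H^(2/3)·(0.216H)^(1/3) = 300.
Solving, H = 125 and M = 27.

H* = 125, M* = 27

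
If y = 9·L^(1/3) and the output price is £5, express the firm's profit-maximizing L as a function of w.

L(w) = (15/w)^(3/2)

MP_L = (1/3)·9·L^(-2/3) = 3·L^(-2/3).
Setting P·MP_L = w: 15·L^(-2/3) = w.
Solving for L: L^(-2/3) = w/15, so L = (15/w)^(3/2).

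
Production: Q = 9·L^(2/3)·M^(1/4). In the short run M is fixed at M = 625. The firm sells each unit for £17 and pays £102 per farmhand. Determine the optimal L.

With M = 625, MP_L = (2/3)·9·L^(-1/3)·625^(1/4) = 30·L^(-1/3).
Profit maximization for a price taker requires P·MP_L = w: 17·30·L^(-1/3) = 102.
So L^(-1/3) = 0.2, which gives L = 125.

L* = 125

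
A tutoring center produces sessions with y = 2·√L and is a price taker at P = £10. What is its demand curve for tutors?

L(w) = 100/w²

MP_L = (1/2)·2·L^(-1/2) = L^(-1/2).
Setting P·MP_L = w: 10·L^(-1/2) = w.
Solving for L: L^(-1/2) = w/10, so L = (10/w)^(2).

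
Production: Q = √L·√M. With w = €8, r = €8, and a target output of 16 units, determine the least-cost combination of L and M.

Cost minimization requires the marginal rate of technical substitution to equal the input-price ratio: MP_L/MP_M = w/r.
Here MP_L/MP_M = (1/2)·(M/L)/(1/2) = (M/L). Setting this equal to 8/8 = 1 gives M = L.
Substituting into Q = 16: L^(1/2)·(L)^(1/2) = 16.
Solving, L = 16 and M = 16.

L* = 16, M* = 16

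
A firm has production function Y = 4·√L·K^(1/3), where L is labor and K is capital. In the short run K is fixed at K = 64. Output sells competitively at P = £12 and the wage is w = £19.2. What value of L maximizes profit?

L* = 25

With K = 64, MP_L = (1/2)·4·L^(-1/2)·64^(1/3) = 8·L^(-1/2).
Profit maximization for a price taker requires P·MP_L = w: 12·8·L^(-1/2) = 19.2.
So L^(-1/2) = 0.2, which gives L = 25.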